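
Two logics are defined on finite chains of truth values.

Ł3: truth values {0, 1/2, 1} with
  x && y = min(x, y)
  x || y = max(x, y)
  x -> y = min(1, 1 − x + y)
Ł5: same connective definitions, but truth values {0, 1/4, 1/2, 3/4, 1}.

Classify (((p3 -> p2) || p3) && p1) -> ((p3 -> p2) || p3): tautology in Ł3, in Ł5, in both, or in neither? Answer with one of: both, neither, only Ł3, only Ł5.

In Ł3: every assignment gives 1 — tautology.
In Ł5: every assignment gives 1 — tautology.

both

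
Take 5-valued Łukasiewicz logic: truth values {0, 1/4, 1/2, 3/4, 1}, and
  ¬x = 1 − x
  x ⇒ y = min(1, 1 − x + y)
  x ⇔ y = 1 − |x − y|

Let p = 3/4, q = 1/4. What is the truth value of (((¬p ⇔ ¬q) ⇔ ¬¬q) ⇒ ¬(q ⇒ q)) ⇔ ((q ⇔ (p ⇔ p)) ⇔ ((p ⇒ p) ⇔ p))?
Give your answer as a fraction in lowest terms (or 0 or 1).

¬p = ¬3/4 = 1/4
¬q = ¬1/4 = 3/4
¬p ⇔ ¬q = 1/4 ⇔ 3/4 = 1/2
¬q = ¬1/4 = 3/4
¬¬q = ¬3/4 = 1/4
(¬p ⇔ ¬q) ⇔ ¬¬q = 1/2 ⇔ 1/4 = 3/4
q ⇒ q = 1/4 ⇒ 1/4 = 1
¬(q ⇒ q) = ¬1 = 0
((¬p ⇔ ¬q) ⇔ ¬¬q) ⇒ ¬(q ⇒ q) = 3/4 ⇒ 0 = 1/4
p ⇔ p = 3/4 ⇔ 3/4 = 1
q ⇔ (p ⇔ p) = 1/4 ⇔ 1 = 1/4
p ⇒ p = 3/4 ⇒ 3/4 = 1
(p ⇒ p) ⇔ p = 1 ⇔ 3/4 = 3/4
(q ⇔ (p ⇔ p)) ⇔ ((p ⇒ p) ⇔ p) = 1/4 ⇔ 3/4 = 1/2
(((¬p ⇔ ¬q) ⇔ ¬¬q) ⇒ ¬(q ⇒ q)) ⇔ ((q ⇔ (p ⇔ p)) ⇔ ((p ⇒ p) ⇔ p)) = 1/4 ⇔ 1/2 = 3/4

3/4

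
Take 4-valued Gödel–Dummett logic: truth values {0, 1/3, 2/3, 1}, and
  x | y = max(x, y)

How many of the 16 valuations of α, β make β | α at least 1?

α = 0, β = 0 ↦ 0  <
α = 0, β = 1/3 ↦ 1/3  <
α = 0, β = 2/3 ↦ 2/3  <
α = 0, β = 1 ↦ 1  ≥
α = 1/3, β = 0 ↦ 1/3  <
α = 1/3, β = 1/3 ↦ 1/3  <
α = 1/3, β = 2/3 ↦ 2/3  <
α = 1/3, β = 1 ↦ 1  ≥
α = 2/3, β = 0 ↦ 2/3  <
α = 2/3, β = 1/3 ↦ 2/3  <
α = 2/3, β = 2/3 ↦ 2/3  <
α = 2/3, β = 1 ↦ 1  ≥
α = 1, β = 0 ↦ 1  ≥
α = 1, β = 1/3 ↦ 1  ≥
α = 1, β = 2/3 ↦ 1  ≥
α = 1, β = 1 ↦ 1  ≥
So 7 of the 16 assignments meet the threshold.

7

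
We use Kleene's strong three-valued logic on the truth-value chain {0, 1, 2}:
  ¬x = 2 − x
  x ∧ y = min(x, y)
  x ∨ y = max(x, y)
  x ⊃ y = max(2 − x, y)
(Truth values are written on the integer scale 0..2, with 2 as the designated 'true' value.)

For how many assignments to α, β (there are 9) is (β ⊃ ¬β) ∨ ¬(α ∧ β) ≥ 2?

α = 0, β = 0 ↦ 2  ≥
α = 0, β = 1 ↦ 2  ≥
α = 0, β = 2 ↦ 2  ≥
α = 1, β = 0 ↦ 2  ≥
α = 1, β = 1 ↦ 1  <
α = 1, β = 2 ↦ 1  <
α = 2, β = 0 ↦ 2  ≥
α = 2, β = 1 ↦ 1  <
α = 2, β = 2 ↦ 0  <
So 5 of the 9 assignments meet the threshold.

5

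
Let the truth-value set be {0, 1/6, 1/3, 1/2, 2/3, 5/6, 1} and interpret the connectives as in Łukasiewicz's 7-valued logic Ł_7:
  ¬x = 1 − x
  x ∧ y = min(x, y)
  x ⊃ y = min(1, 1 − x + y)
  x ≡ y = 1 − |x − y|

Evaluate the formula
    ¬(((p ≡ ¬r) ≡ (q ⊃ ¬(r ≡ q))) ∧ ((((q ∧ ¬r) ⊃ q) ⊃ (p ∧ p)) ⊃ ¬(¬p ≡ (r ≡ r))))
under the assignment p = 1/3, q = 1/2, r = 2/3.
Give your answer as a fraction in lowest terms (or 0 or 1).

¬r = ¬2/3 = 1/3
p ≡ ¬r = 1/3 ≡ 1/3 = 1
r ≡ q = 2/3 ≡ 1/2 = 5/6
¬(r ≡ q) = ¬5/6 = 1/6
q ⊃ ¬(r ≡ q) = 1/2 ⊃ 1/6 = 2/3
(p ≡ ¬r) ≡ (q ⊃ ¬(r ≡ q)) = 1 ≡ 2/3 = 2/3
¬r = ¬2/3 = 1/3
q ∧ ¬r = 1/2 ∧ 1/3 = 1/3
(q ∧ ¬r) ⊃ q = 1/3 ⊃ 1/2 = 1
p ∧ p = 1/3 ∧ 1/3 = 1/3
((q ∧ ¬r) ⊃ q) ⊃ (p ∧ p) = 1 ⊃ 1/3 = 1/3
¬p = ¬1/3 = 2/3
r ≡ r = 2/3 ≡ 2/3 = 1
¬p ≡ (r ≡ r) = 2/3 ≡ 1 = 2/3
¬(¬p ≡ (r ≡ r)) = ¬2/3 = 1/3
(((q ∧ ¬r) ⊃ q) ⊃ (p ∧ p)) ⊃ ¬(¬p ≡ (r ≡ r)) = 1/3 ⊃ 1/3 = 1
((p ≡ ¬r) ≡ (q ⊃ ¬(r ≡ q))) ∧ ((((q ∧ ¬r) ⊃ q) ⊃ (p ∧ p)) ⊃ ¬(¬p ≡ (r ≡ r))) = 2/3 ∧ 1 = 2/3
¬(((p ≡ ¬r) ≡ (q ⊃ ¬(r ≡ q))) ∧ ((((q ∧ ¬r) ⊃ q) ⊃ (p ∧ p)) ⊃ ¬(¬p ≡ (r ≡ r)))) = ¬2/3 = 1/3

1/3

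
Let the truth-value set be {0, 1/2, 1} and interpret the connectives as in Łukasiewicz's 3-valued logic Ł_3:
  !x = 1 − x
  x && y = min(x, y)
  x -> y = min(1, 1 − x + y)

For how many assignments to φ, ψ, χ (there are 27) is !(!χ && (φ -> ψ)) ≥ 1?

value 1: 11 assignments (counts)
value 1/2: 10 assignments
value 0: 6 assignments
So 11 of the 27 assignments meet the threshold.

11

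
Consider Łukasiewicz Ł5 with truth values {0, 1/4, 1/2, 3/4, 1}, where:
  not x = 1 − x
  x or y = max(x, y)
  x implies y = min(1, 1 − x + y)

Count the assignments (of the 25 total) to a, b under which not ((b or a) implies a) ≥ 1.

value 1: 1 assignment (counts)
value 3/4: 2 assignments
value 1/2: 3 assignments
value 1/4: 4 assignments
value 0: 15 assignments
So 1 of the 25 assignments meets the threshold.

1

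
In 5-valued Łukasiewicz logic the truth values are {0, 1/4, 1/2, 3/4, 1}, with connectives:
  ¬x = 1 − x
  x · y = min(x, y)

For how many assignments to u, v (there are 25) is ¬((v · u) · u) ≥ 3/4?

value 1: 9 assignments (counts)
value 3/4: 7 assignments (counts)
value 1/2: 5 assignments
value 1/4: 3 assignments
value 0: 1 assignment
So 16 of the 25 assignments meet the threshold.

16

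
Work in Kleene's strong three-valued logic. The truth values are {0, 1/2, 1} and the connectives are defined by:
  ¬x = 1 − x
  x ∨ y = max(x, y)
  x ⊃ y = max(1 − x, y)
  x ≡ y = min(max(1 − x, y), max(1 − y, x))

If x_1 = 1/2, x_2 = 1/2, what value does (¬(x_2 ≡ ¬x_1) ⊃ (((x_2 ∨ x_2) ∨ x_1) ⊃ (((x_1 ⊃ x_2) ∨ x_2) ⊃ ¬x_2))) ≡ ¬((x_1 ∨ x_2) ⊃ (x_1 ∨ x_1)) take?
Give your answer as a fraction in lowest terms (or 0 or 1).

¬x_1 = ¬1/2 = 1/2
x_2 ≡ ¬x_1 = 1/2 ≡ 1/2 = 1/2
¬(x_2 ≡ ¬x_1) = ¬1/2 = 1/2
x_2 ∨ x_2 = 1/2 ∨ 1/2 = 1/2
(x_2 ∨ x_2) ∨ x_1 = 1/2 ∨ 1/2 = 1/2
x_1 ⊃ x_2 = 1/2 ⊃ 1/2 = 1/2
(x_1 ⊃ x_2) ∨ x_2 = 1/2 ∨ 1/2 = 1/2
¬x_2 = ¬1/2 = 1/2
((x_1 ⊃ x_2) ∨ x_2) ⊃ ¬x_2 = 1/2 ⊃ 1/2 = 1/2
((x_2 ∨ x_2) ∨ x_1) ⊃ (((x_1 ⊃ x_2) ∨ x_2) ⊃ ¬x_2) = 1/2 ⊃ 1/2 = 1/2
¬(x_2 ≡ ¬x_1) ⊃ (((x_2 ∨ x_2) ∨ x_1) ⊃ (((x_1 ⊃ x_2) ∨ x_2) ⊃ ¬x_2)) = 1/2 ⊃ 1/2 = 1/2
x_1 ∨ x_2 = 1/2 ∨ 1/2 = 1/2
x_1 ∨ x_1 = 1/2 ∨ 1/2 = 1/2
(x_1 ∨ x_2) ⊃ (x_1 ∨ x_1) = 1/2 ⊃ 1/2 = 1/2
¬((x_1 ∨ x_2) ⊃ (x_1 ∨ x_1)) = ¬1/2 = 1/2
(¬(x_2 ≡ ¬x_1) ⊃ (((x_2 ∨ x_2) ∨ x_1) ⊃ (((x_1 ⊃ x_2) ∨ x_2) ⊃ ¬x_2))) ≡ ¬((x_1 ∨ x_2) ⊃ (x_1 ∨ x_1)) = 1/2 ≡ 1/2 = 1/2

1/2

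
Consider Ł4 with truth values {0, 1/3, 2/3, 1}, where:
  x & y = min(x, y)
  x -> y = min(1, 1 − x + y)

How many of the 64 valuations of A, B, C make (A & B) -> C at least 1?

value 1: 50 assignments (counts)
value 2/3: 9 assignments
value 1/3: 4 assignments
value 0: 1 assignment
So 50 of the 64 assignments meet the threshold.

50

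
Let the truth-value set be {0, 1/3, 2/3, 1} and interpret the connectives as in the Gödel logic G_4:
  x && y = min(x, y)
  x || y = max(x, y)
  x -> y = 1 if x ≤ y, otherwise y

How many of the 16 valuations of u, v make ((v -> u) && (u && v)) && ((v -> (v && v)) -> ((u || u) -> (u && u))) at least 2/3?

u = 0, v = 0 ↦ 0  <
u = 0, v = 1/3 ↦ 0  <
u = 0, v = 2/3 ↦ 0  <
u = 0, v = 1 ↦ 0  <
u = 1/3, v = 0 ↦ 0  <
u = 1/3, v = 1/3 ↦ 1/3  <
u = 1/3, v = 2/3 ↦ 1/3  <
u = 1/3, v = 1 ↦ 1/3  <
u = 2/3, v = 0 ↦ 0  <
u = 2/3, v = 1/3 ↦ 1/3  <
u = 2/3, v = 2/3 ↦ 2/3  ≥
u = 2/3, v = 1 ↦ 2/3  ≥
u = 1, v = 0 ↦ 0  <
u = 1, v = 1/3 ↦ 1/3  <
u = 1, v = 2/3 ↦ 2/3  ≥
u = 1, v = 1 ↦ 1  ≥
So 4 of the 16 assignments meet the threshold.

4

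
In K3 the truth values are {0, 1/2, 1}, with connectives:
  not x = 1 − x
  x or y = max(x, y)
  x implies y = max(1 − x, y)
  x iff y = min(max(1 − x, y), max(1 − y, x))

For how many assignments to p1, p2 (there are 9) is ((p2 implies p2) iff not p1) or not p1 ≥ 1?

p1 = 0, p2 = 0 ↦ 1  ≥
p1 = 0, p2 = 1/2 ↦ 1  ≥
p1 = 0, p2 = 1 ↦ 1  ≥
p1 = 1/2, p2 = 0 ↦ 1/2  <
p1 = 1/2, p2 = 1/2 ↦ 1/2  <
p1 = 1/2, p2 = 1 ↦ 1/2  <
p1 = 1, p2 = 0 ↦ 0  <
p1 = 1, p2 = 1/2 ↦ 1/2  <
p1 = 1, p2 = 1 ↦ 0  <
So 3 of the 9 assignments meet the threshold.

3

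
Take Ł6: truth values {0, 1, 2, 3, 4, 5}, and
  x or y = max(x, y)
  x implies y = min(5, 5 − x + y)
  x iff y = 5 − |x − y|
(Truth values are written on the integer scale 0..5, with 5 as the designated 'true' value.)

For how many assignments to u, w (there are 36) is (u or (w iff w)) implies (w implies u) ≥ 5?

value 5: 21 assignments (counts)
value 4: 5 assignments
value 3: 4 assignments
value 2: 3 assignments
value 1: 2 assignments
value 0: 1 assignment
So 21 of the 36 assignments meet the threshold.

21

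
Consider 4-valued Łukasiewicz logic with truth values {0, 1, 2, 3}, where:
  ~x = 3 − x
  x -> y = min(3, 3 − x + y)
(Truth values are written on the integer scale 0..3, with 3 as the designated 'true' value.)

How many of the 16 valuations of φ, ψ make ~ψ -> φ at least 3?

φ = 0, ψ = 0 ↦ 0  <
φ = 0, ψ = 1 ↦ 1  <
φ = 0, ψ = 2 ↦ 2  <
φ = 0, ψ = 3 ↦ 3  ≥
φ = 1, ψ = 0 ↦ 1  <
φ = 1, ψ = 1 ↦ 2  <
φ = 1, ψ = 2 ↦ 3  ≥
φ = 1, ψ = 3 ↦ 3  ≥
φ = 2, ψ = 0 ↦ 2  <
φ = 2, ψ = 1 ↦ 3  ≥
φ = 2, ψ = 2 ↦ 3  ≥
φ = 2, ψ = 3 ↦ 3  ≥
φ = 3, ψ = 0 ↦ 3  ≥
φ = 3, ψ = 1 ↦ 3  ≥
φ = 3, ψ = 2 ↦ 3  ≥
φ = 3, ψ = 3 ↦ 3  ≥
So 10 of the 16 assignments meet the threshold.

10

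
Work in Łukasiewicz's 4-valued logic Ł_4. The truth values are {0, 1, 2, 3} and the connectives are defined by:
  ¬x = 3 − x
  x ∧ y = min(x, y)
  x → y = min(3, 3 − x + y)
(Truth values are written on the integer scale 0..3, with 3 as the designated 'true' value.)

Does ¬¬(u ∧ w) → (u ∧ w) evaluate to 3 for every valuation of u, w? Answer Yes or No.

Yes

u = 0, w = 0 ↦ 3
u = 0, w = 1 ↦ 3
u = 0, w = 2 ↦ 3
u = 0, w = 3 ↦ 3
u = 1, w = 0 ↦ 3
u = 1, w = 1 ↦ 3
u = 1, w = 2 ↦ 3
u = 1, w = 3 ↦ 3
u = 2, w = 0 ↦ 3
u = 2, w = 1 ↦ 3
u = 2, w = 2 ↦ 3
u = 2, w = 3 ↦ 3
u = 3, w = 0 ↦ 3
u = 3, w = 1 ↦ 3
u = 3, w = 2 ↦ 3
u = 3, w = 3 ↦ 3
Every assignment gives a value ≥ 3.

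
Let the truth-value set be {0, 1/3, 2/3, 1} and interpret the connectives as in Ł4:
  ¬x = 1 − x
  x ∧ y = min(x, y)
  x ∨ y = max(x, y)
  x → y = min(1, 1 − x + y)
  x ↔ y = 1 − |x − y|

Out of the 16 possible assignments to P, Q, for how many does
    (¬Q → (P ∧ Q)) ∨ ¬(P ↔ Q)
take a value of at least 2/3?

13

P = 0, Q = 0 ↦ 0  <
P = 0, Q = 1/3 ↦ 1/3  <
P = 0, Q = 2/3 ↦ 2/3  ≥
P = 0, Q = 1 ↦ 1  ≥
P = 1/3, Q = 0 ↦ 1/3  <
P = 1/3, Q = 1/3 ↦ 2/3  ≥
P = 1/3, Q = 2/3 ↦ 1  ≥
P = 1/3, Q = 1 ↦ 1  ≥
P = 2/3, Q = 0 ↦ 2/3  ≥
P = 2/3, Q = 1/3 ↦ 2/3  ≥
P = 2/3, Q = 2/3 ↦ 1  ≥
P = 2/3, Q = 1 ↦ 1  ≥
P = 1, Q = 0 ↦ 1  ≥
P = 1, Q = 1/3 ↦ 2/3  ≥
P = 1, Q = 2/3 ↦ 1  ≥
P = 1, Q = 1 ↦ 1  ≥
So 13 of the 16 assignments meet the threshold.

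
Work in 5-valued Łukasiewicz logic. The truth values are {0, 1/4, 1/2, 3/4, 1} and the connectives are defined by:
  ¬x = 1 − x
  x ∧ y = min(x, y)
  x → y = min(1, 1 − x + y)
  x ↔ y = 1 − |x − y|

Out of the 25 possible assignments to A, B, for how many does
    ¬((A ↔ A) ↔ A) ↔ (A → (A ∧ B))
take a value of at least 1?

value 1: 9 assignments (counts)
value 3/4: 7 assignments
value 1/2: 5 assignments
value 1/4: 3 assignments
value 0: 1 assignment
So 9 of the 25 assignments meet the threshold.

9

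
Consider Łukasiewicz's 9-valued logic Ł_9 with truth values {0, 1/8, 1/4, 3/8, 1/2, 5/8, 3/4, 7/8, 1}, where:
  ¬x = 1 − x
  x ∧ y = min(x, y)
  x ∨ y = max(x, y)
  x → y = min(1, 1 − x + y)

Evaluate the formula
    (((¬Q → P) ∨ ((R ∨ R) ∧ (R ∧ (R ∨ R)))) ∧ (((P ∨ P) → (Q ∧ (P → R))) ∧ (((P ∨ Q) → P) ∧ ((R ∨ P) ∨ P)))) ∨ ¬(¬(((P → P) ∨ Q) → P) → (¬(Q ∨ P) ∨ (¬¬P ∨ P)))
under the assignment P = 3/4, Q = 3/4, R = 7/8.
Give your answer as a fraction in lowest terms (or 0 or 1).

7/8

¬Q = ¬3/4 = 1/4
¬Q → P = 1/4 → 3/4 = 1
R ∨ R = 7/8 ∨ 7/8 = 7/8
R ∨ R = 7/8 ∨ 7/8 = 7/8
R ∧ (R ∨ R) = 7/8 ∧ 7/8 = 7/8
(R ∨ R) ∧ (R ∧ (R ∨ R)) = 7/8 ∧ 7/8 = 7/8
(¬Q → P) ∨ ((R ∨ R) ∧ (R ∧ (R ∨ R))) = 1 ∨ 7/8 = 1
P ∨ P = 3/4 ∨ 3/4 = 3/4
P → R = 3/4 → 7/8 = 1
Q ∧ (P → R) = 3/4 ∧ 1 = 3/4
(P ∨ P) → (Q ∧ (P → R)) = 3/4 → 3/4 = 1
P ∨ Q = 3/4 ∨ 3/4 = 3/4
(P ∨ Q) → P = 3/4 → 3/4 = 1
R ∨ P = 7/8 ∨ 3/4 = 7/8
(R ∨ P) ∨ P = 7/8 ∨ 3/4 = 7/8
((P ∨ Q) → P) ∧ ((R ∨ P) ∨ P) = 1 ∧ 7/8 = 7/8
((P ∨ P) → (Q ∧ (P → R))) ∧ (((P ∨ Q) → P) ∧ ((R ∨ P) ∨ P)) = 1 ∧ 7/8 = 7/8
((¬Q → P) ∨ ((R ∨ R) ∧ (R ∧ (R ∨ R)))) ∧ (((P ∨ P) → (Q ∧ (P → R))) ∧ (((P ∨ Q) → P) ∧ ((R ∨ P) ∨ P))) = 1 ∧ 7/8 = 7/8
P → P = 3/4 → 3/4 = 1
(P → P) ∨ Q = 1 ∨ 3/4 = 1
((P → P) ∨ Q) → P = 1 → 3/4 = 3/4
¬(((P → P) ∨ Q) → P) = ¬3/4 = 1/4
Q ∨ P = 3/4 ∨ 3/4 = 3/4
¬(Q ∨ P) = ¬3/4 = 1/4
¬P = ¬3/4 = 1/4
¬¬P = ¬1/4 = 3/4
¬¬P ∨ P = 3/4 ∨ 3/4 = 3/4
¬(Q ∨ P) ∨ (¬¬P ∨ P) = 1/4 ∨ 3/4 = 3/4
¬(((P → P) ∨ Q) → P) → (¬(Q ∨ P) ∨ (¬¬P ∨ P)) = 1/4 → 3/4 = 1
¬(¬(((P → P) ∨ Q) → P) → (¬(Q ∨ P) ∨ (¬¬P ∨ P))) = ¬1 = 0
(((¬Q → P) ∨ ((R ∨ R) ∧ (R ∧ (R ∨ R)))) ∧ (((P ∨ P) → (Q ∧ (P → R))) ∧ (((P ∨ Q) → P) ∧ ((R ∨ P) ∨ P)))) ∨ ¬(¬(((P → P) ∨ Q) → P) → (¬(Q ∨ P) ∨ (¬¬P ∨ P))) = 7/8 ∨ 0 = 7/8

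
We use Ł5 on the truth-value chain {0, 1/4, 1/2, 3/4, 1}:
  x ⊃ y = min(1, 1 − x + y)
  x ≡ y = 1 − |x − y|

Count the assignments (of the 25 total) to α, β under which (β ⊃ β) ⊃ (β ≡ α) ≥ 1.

value 1: 5 assignments (counts)
value 3/4: 8 assignments
value 1/2: 6 assignments
value 1/4: 4 assignments
value 0: 2 assignments
So 5 of the 25 assignments meet the threshold.

5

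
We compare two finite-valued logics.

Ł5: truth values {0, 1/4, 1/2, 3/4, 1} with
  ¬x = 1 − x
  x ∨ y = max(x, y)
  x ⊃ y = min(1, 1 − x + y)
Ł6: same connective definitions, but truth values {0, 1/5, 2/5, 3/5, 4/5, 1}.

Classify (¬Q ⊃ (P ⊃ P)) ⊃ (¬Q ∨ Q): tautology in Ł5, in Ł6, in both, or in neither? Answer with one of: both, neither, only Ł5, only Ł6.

neither

In Ł5: at P = 0, Q = 1/4 the value is 3/4 — not a tautology.
In Ł6: at P = 0, Q = 1/5 the value is 4/5 — not a tautology.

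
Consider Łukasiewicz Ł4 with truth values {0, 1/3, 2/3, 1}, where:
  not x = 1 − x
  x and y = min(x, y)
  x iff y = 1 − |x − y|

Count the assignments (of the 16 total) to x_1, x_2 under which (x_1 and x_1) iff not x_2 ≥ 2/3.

x_1 = 0, x_2 = 0 ↦ 0  <
x_1 = 0, x_2 = 1/3 ↦ 1/3  <
x_1 = 0, x_2 = 2/3 ↦ 2/3  ≥
x_1 = 0, x_2 = 1 ↦ 1  ≥
x_1 = 1/3, x_2 = 0 ↦ 1/3  <
x_1 = 1/3, x_2 = 1/3 ↦ 2/3  ≥
x_1 = 1/3, x_2 = 2/3 ↦ 1  ≥
x_1 = 1/3, x_2 = 1 ↦ 2/3  ≥
x_1 = 2/3, x_2 = 0 ↦ 2/3  ≥
x_1 = 2/3, x_2 = 1/3 ↦ 1  ≥
x_1 = 2/3, x_2 = 2/3 ↦ 2/3  ≥
x_1 = 2/3, x_2 = 1 ↦ 1/3  <
x_1 = 1, x_2 = 0 ↦ 1  ≥
x_1 = 1, x_2 = 1/3 ↦ 2/3  ≥
x_1 = 1, x_2 = 2/3 ↦ 1/3  <
x_1 = 1, x_2 = 1 ↦ 0  <
So 10 of the 16 assignments meet the threshold.

10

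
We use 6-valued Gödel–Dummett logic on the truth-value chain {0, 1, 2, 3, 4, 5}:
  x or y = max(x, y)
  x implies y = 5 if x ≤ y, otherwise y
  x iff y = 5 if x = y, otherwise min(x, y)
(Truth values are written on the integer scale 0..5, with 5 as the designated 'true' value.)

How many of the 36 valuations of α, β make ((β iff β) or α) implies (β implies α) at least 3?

value 5: 21 assignments (counts)
value 4: 1 assignment (counts)
value 3: 2 assignments (counts)
value 2: 3 assignments
value 1: 4 assignments
value 0: 5 assignments
So 24 of the 36 assignments meet the threshold.

24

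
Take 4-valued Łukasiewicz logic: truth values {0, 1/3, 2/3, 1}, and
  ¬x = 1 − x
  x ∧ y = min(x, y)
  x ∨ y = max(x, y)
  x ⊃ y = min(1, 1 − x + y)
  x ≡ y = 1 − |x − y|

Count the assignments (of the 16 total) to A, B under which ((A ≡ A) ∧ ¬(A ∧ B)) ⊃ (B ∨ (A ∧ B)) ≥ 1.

7

A = 0, B = 0 ↦ 0  <
A = 0, B = 1/3 ↦ 1/3  <
A = 0, B = 2/3 ↦ 2/3  <
A = 0, B = 1 ↦ 1  ≥
A = 1/3, B = 0 ↦ 0  <
A = 1/3, B = 1/3 ↦ 2/3  <
A = 1/3, B = 2/3 ↦ 1  ≥
A = 1/3, B = 1 ↦ 1  ≥
A = 2/3, B = 0 ↦ 0  <
A = 2/3, B = 1/3 ↦ 2/3  <
A = 2/3, B = 2/3 ↦ 1  ≥
A = 2/3, B = 1 ↦ 1  ≥
A = 1, B = 0 ↦ 0  <
A = 1, B = 1/3 ↦ 2/3  <
A = 1, B = 2/3 ↦ 1  ≥
A = 1, B = 1 ↦ 1  ≥
So 7 of the 16 assignments meet the threshold.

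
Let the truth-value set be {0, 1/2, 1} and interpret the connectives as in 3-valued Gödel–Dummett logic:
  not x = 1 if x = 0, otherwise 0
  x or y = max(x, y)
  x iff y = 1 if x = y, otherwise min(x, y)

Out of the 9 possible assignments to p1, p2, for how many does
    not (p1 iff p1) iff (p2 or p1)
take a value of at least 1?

1

p1 = 0, p2 = 0 ↦ 1  ≥
p1 = 0, p2 = 1/2 ↦ 0  <
p1 = 0, p2 = 1 ↦ 0  <
p1 = 1/2, p2 = 0 ↦ 0  <
p1 = 1/2, p2 = 1/2 ↦ 0  <
p1 = 1/2, p2 = 1 ↦ 0  <
p1 = 1, p2 = 0 ↦ 0  <
p1 = 1, p2 = 1/2 ↦ 0  <
p1 = 1, p2 = 1 ↦ 0  <
So 1 of the 9 assignments meets the threshold.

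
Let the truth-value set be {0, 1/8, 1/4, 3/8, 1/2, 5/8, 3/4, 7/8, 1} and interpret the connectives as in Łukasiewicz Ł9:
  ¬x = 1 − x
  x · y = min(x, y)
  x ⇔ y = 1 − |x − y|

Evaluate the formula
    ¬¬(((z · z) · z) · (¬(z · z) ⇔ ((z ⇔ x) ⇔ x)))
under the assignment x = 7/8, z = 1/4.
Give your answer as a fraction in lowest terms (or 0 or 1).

z · z = 1/4 · 1/4 = 1/4
(z · z) · z = 1/4 · 1/4 = 1/4
z · z = 1/4 · 1/4 = 1/4
¬(z · z) = ¬1/4 = 3/4
z ⇔ x = 1/4 ⇔ 7/8 = 3/8
(z ⇔ x) ⇔ x = 3/8 ⇔ 7/8 = 1/2
¬(z · z) ⇔ ((z ⇔ x) ⇔ x) = 3/4 ⇔ 1/2 = 3/4
((z · z) · z) · (¬(z · z) ⇔ ((z ⇔ x) ⇔ x)) = 1/4 · 3/4 = 1/4
¬(((z · z) · z) · (¬(z · z) ⇔ ((z ⇔ x) ⇔ x))) = ¬1/4 = 3/4
¬¬(((z · z) · z) · (¬(z · z) ⇔ ((z ⇔ x) ⇔ x))) = ¬3/4 = 1/4

1/4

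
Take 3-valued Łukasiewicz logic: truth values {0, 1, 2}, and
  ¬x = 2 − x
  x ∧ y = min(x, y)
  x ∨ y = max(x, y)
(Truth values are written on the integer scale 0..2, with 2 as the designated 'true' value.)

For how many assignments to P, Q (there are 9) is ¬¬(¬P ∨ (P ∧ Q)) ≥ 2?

P = 0, Q = 0 ↦ 2  ≥
P = 0, Q = 1 ↦ 2  ≥
P = 0, Q = 2 ↦ 2  ≥
P = 1, Q = 0 ↦ 1  <
P = 1, Q = 1 ↦ 1  <
P = 1, Q = 2 ↦ 1  <
P = 2, Q = 0 ↦ 0  <
P = 2, Q = 1 ↦ 1  <
P = 2, Q = 2 ↦ 2  ≥
So 4 of the 9 assignments meet the threshold.

4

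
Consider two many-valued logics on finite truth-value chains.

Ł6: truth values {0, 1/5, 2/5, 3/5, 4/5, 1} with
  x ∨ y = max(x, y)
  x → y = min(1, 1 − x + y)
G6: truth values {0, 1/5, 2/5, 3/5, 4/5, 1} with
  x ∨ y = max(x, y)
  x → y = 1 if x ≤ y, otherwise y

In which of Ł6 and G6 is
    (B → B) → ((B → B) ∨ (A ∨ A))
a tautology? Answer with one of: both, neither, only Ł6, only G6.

In Ł6: every assignment gives 1 — tautology.
In G6: every assignment gives 1 — tautology.

both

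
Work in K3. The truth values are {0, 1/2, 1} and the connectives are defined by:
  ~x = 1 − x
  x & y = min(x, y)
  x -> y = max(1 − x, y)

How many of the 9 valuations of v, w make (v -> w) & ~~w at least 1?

v = 0, w = 0 ↦ 0  <
v = 0, w = 1/2 ↦ 1/2  <
v = 0, w = 1 ↦ 1  ≥
v = 1/2, w = 0 ↦ 0  <
v = 1/2, w = 1/2 ↦ 1/2  <
v = 1/2, w = 1 ↦ 1  ≥
v = 1, w = 0 ↦ 0  <
v = 1, w = 1/2 ↦ 1/2  <
v = 1, w = 1 ↦ 1  ≥
So 3 of the 9 assignments meet the threshold.

3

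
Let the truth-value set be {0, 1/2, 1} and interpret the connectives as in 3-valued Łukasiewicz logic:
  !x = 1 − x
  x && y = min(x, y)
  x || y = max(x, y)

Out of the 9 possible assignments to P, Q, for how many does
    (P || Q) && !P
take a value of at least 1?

1

P = 0, Q = 0 ↦ 0  <
P = 0, Q = 1/2 ↦ 1/2  <
P = 0, Q = 1 ↦ 1  ≥
P = 1/2, Q = 0 ↦ 1/2  <
P = 1/2, Q = 1/2 ↦ 1/2  <
P = 1/2, Q = 1 ↦ 1/2  <
P = 1, Q = 0 ↦ 0  <
P = 1, Q = 1/2 ↦ 0  <
P = 1, Q = 1 ↦ 0  <
So 1 of the 9 assignments meets the threshold.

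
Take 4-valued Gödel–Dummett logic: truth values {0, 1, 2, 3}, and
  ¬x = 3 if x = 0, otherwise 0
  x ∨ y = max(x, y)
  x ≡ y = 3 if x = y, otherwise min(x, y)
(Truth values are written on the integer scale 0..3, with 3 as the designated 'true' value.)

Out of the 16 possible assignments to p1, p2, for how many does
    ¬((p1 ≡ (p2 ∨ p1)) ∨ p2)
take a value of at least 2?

p1 = 0, p2 = 0 ↦ 0  <
p1 = 0, p2 = 1 ↦ 0  <
p1 = 0, p2 = 2 ↦ 0  <
p1 = 0, p2 = 3 ↦ 0  <
p1 = 1, p2 = 0 ↦ 0  <
p1 = 1, p2 = 1 ↦ 0  <
p1 = 1, p2 = 2 ↦ 0  <
p1 = 1, p2 = 3 ↦ 0  <
p1 = 2, p2 = 0 ↦ 0  <
p1 = 2, p2 = 1 ↦ 0  <
p1 = 2, p2 = 2 ↦ 0  <
p1 = 2, p2 = 3 ↦ 0  <
p1 = 3, p2 = 0 ↦ 0  <
p1 = 3, p2 = 1 ↦ 0  <
p1 = 3, p2 = 2 ↦ 0  <
p1 = 3, p2 = 3 ↦ 0  <
So 0 of the 16 assignments meet the threshold.

0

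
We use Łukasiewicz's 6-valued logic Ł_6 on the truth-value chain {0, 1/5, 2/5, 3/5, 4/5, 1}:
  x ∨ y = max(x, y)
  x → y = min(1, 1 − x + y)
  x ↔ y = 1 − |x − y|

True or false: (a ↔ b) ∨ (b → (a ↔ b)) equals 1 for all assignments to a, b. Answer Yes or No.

No

Counterexample: take a = 0, b = 3/5.
a ↔ b = 0 ↔ 3/5 = 2/5
b → (a ↔ b) = 3/5 → 2/5 = 4/5
(a ↔ b) ∨ (b → (a ↔ b)) = 2/5 ∨ 4/5 = 4/5
This gives 4/5 ≠ 1.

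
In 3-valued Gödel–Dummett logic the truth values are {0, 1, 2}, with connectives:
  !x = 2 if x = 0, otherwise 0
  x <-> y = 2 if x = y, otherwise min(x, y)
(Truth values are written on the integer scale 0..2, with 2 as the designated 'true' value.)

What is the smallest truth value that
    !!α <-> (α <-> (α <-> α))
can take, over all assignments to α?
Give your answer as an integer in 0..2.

Take α = 1:
!α = !1 = 0
!!α = !0 = 2
α <-> α = 1 <-> 1 = 2
α <-> (α <-> α) = 1 <-> 2 = 1
!!α <-> (α <-> (α <-> α)) = 2 <-> 1 = 1
No assignment yields a value below 1, so this is the minimum.

1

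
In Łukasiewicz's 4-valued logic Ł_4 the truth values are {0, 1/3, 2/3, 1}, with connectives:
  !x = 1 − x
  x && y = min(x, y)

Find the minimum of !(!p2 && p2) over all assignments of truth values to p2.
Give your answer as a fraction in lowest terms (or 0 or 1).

Take p2 = 1/3:
!p2 = !1/3 = 2/3
!p2 && p2 = 2/3 && 1/3 = 1/3
!(!p2 && p2) = !1/3 = 2/3
No assignment yields a value below 2/3, so this is the minimum.

2/3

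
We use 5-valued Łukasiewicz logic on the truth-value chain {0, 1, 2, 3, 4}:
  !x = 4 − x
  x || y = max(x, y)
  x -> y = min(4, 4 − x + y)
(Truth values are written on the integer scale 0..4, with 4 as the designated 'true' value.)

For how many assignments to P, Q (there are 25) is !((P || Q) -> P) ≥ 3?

value 4: 1 assignment (counts)
value 3: 2 assignments (counts)
value 2: 3 assignments
value 1: 4 assignments
value 0: 15 assignments
So 3 of the 25 assignments meet the threshold.

3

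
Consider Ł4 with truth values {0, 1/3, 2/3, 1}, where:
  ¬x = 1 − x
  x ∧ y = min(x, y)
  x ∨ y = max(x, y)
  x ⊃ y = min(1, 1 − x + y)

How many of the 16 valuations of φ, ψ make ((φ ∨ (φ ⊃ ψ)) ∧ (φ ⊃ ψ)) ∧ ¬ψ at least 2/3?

5

φ = 0, ψ = 0 ↦ 1  ≥
φ = 0, ψ = 1/3 ↦ 2/3  ≥
φ = 0, ψ = 2/3 ↦ 1/3  <
φ = 0, ψ = 1 ↦ 0  <
φ = 1/3, ψ = 0 ↦ 2/3  ≥
φ = 1/3, ψ = 1/3 ↦ 2/3  ≥
φ = 1/3, ψ = 2/3 ↦ 1/3  <
φ = 1/3, ψ = 1 ↦ 0  <
φ = 2/3, ψ = 0 ↦ 1/3  <
φ = 2/3, ψ = 1/3 ↦ 2/3  ≥
φ = 2/3, ψ = 2/3 ↦ 1/3  <
φ = 2/3, ψ = 1 ↦ 0  <
φ = 1, ψ = 0 ↦ 0  <
φ = 1, ψ = 1/3 ↦ 1/3  <
φ = 1, ψ = 2/3 ↦ 1/3  <
φ = 1, ψ = 1 ↦ 0  <
So 5 of the 16 assignments meet the threshold.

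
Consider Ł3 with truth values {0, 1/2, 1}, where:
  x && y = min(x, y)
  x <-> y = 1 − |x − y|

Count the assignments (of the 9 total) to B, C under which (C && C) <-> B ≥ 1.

B = 0, C = 0 ↦ 1  ≥
B = 0, C = 1/2 ↦ 1/2  <
B = 0, C = 1 ↦ 0  <
B = 1/2, C = 0 ↦ 1/2  <
B = 1/2, C = 1/2 ↦ 1  ≥
B = 1/2, C = 1 ↦ 1/2  <
B = 1, C = 0 ↦ 0  <
B = 1, C = 1/2 ↦ 1/2  <
B = 1, C = 1 ↦ 1  ≥
So 3 of the 9 assignments meet the threshold.

3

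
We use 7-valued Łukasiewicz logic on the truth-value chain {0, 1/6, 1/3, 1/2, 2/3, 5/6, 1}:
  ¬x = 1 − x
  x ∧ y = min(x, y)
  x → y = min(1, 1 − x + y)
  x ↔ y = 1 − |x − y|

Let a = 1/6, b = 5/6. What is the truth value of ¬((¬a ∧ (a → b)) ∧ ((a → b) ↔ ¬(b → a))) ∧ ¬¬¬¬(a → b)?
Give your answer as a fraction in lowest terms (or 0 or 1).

¬a = ¬1/6 = 5/6
a → b = 1/6 → 5/6 = 1
¬a ∧ (a → b) = 5/6 ∧ 1 = 5/6
a → b = 1/6 → 5/6 = 1
b → a = 5/6 → 1/6 = 1/3
¬(b → a) = ¬1/3 = 2/3
(a → b) ↔ ¬(b → a) = 1 ↔ 2/3 = 2/3
(¬a ∧ (a → b)) ∧ ((a → b) ↔ ¬(b → a)) = 5/6 ∧ 2/3 = 2/3
¬((¬a ∧ (a → b)) ∧ ((a → b) ↔ ¬(b → a))) = ¬2/3 = 1/3
a → b = 1/6 → 5/6 = 1
¬(a → b) = ¬1 = 0
¬¬(a → b) = ¬0 = 1
¬¬¬(a → b) = ¬1 = 0
¬¬¬¬(a → b) = ¬0 = 1
¬((¬a ∧ (a → b)) ∧ ((a → b) ↔ ¬(b → a))) ∧ ¬¬¬¬(a → b) = 1/3 ∧ 1 = 1/3

1/3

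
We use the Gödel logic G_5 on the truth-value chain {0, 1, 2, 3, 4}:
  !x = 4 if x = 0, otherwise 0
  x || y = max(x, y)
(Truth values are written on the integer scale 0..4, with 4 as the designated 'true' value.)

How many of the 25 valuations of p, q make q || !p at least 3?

value 4: 9 assignments (counts)
value 3: 4 assignments (counts)
value 2: 4 assignments
value 1: 4 assignments
value 0: 4 assignments
So 13 of the 25 assignments meet the threshold.

13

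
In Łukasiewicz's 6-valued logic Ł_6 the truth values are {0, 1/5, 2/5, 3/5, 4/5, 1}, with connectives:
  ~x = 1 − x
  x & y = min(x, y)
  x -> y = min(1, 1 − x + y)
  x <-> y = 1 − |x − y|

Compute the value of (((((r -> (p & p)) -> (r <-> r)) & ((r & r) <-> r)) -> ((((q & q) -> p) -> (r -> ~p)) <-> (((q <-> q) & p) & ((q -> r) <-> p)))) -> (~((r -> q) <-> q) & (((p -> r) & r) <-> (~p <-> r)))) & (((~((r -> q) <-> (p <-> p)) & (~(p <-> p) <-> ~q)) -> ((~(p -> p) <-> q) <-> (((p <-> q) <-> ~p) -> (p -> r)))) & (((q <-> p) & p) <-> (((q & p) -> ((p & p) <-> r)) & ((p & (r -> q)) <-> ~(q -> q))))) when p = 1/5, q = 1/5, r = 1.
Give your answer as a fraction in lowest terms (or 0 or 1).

2/5

p & p = 1/5 & 1/5 = 1/5
r -> (p & p) = 1 -> 1/5 = 1/5
r <-> r = 1 <-> 1 = 1
(r -> (p & p)) -> (r <-> r) = 1/5 -> 1 = 1
r & r = 1 & 1 = 1
(r & r) <-> r = 1 <-> 1 = 1
((r -> (p & p)) -> (r <-> r)) & ((r & r) <-> r) = 1 & 1 = 1
q & q = 1/5 & 1/5 = 1/5
(q & q) -> p = 1/5 -> 1/5 = 1
~p = ~1/5 = 4/5
r -> ~p = 1 -> 4/5 = 4/5
((q & q) -> p) -> (r -> ~p) = 1 -> 4/5 = 4/5
q <-> q = 1/5 <-> 1/5 = 1
(q <-> q) & p = 1 & 1/5 = 1/5
q -> r = 1/5 -> 1 = 1
(q -> r) <-> p = 1 <-> 1/5 = 1/5
((q <-> q) & p) & ((q -> r) <-> p) = 1/5 & 1/5 = 1/5
(((q & q) -> p) -> (r -> ~p)) <-> (((q <-> q) & p) & ((q -> r) <-> p)) = 4/5 <-> 1/5 = 2/5
(((r -> (p & p)) -> (r <-> r)) & ((r & r) <-> r)) -> ((((q & q) -> p) -> (r -> ~p)) <-> (((q <-> q) & p) & ((q -> r) <-> p))) = 1 -> 2/5 = 2/5
r -> q = 1 -> 1/5 = 1/5
(r -> q) <-> q = 1/5 <-> 1/5 = 1
~((r -> q) <-> q) = ~1 = 0
p -> r = 1/5 -> 1 = 1
(p -> r) & r = 1 & 1 = 1
~p = ~1/5 = 4/5
~p <-> r = 4/5 <-> 1 = 4/5
((p -> r) & r) <-> (~p <-> r) = 1 <-> 4/5 = 4/5
~((r -> q) <-> q) & (((p -> r) & r) <-> (~p <-> r)) = 0 & 4/5 = 0
((((r -> (p & p)) -> (r <-> r)) & ((r & r) <-> r)) -> ((((q & q) -> p) -> (r -> ~p)) <-> (((q <-> q) & p) & ((q -> r) <-> p)))) -> (~((r -> q) <-> q) & (((p -> r) & r) <-> (~p <-> r))) = 2/5 -> 0 = 3/5
r -> q = 1 -> 1/5 = 1/5
p <-> p = 1/5 <-> 1/5 = 1
(r -> q) <-> (p <-> p) = 1/5 <-> 1 = 1/5
~((r -> q) <-> (p <-> p)) = ~1/5 = 4/5
p <-> p = 1/5 <-> 1/5 = 1
~(p <-> p) = ~1 = 0
~q = ~1/5 = 4/5
~(p <-> p) <-> ~q = 0 <-> 4/5 = 1/5
~((r -> q) <-> (p <-> p)) & (~(p <-> p) <-> ~q) = 4/5 & 1/5 = 1/5
p -> p = 1/5 -> 1/5 = 1
~(p -> p) = ~1 = 0
~(p -> p) <-> q = 0 <-> 1/5 = 4/5
p <-> q = 1/5 <-> 1/5 = 1
~p = ~1/5 = 4/5
(p <-> q) <-> ~p = 1 <-> 4/5 = 4/5
p -> r = 1/5 -> 1 = 1
((p <-> q) <-> ~p) -> (p -> r) = 4/5 -> 1 = 1
(~(p -> p) <-> q) <-> (((p <-> q) <-> ~p) -> (p -> r)) = 4/5 <-> 1 = 4/5
(~((r -> q) <-> (p <-> p)) & (~(p <-> p) <-> ~q)) -> ((~(p -> p) <-> q) <-> (((p <-> q) <-> ~p) -> (p -> r))) = 1/5 -> 4/5 = 1
q <-> p = 1/5 <-> 1/5 = 1
(q <-> p) & p = 1 & 1/5 = 1/5
q & p = 1/5 & 1/5 = 1/5
p & p = 1/5 & 1/5 = 1/5
(p & p) <-> r = 1/5 <-> 1 = 1/5
(q & p) -> ((p & p) <-> r) = 1/5 -> 1/5 = 1
r -> q = 1 -> 1/5 = 1/5
p & (r -> q) = 1/5 & 1/5 = 1/5
q -> q = 1/5 -> 1/5 = 1
~(q -> q) = ~1 = 0
(p & (r -> q)) <-> ~(q -> q) = 1/5 <-> 0 = 4/5
((q & p) -> ((p & p) <-> r)) & ((p & (r -> q)) <-> ~(q -> q)) = 1 & 4/5 = 4/5
((q <-> p) & p) <-> (((q & p) -> ((p & p) <-> r)) & ((p & (r -> q)) <-> ~(q -> q))) = 1/5 <-> 4/5 = 2/5
((~((r -> q) <-> (p <-> p)) & (~(p <-> p) <-> ~q)) -> ((~(p -> p) <-> q) <-> (((p <-> q) <-> ~p) -> (p -> r)))) & (((q <-> p) & p) <-> (((q & p) -> ((p & p) <-> r)) & ((p & (r -> q)) <-> ~(q -> q)))) = 1 & 2/5 = 2/5
(((((r -> (p & p)) -> (r <-> r)) & ((r & r) <-> r)) -> ((((q & q) -> p) -> (r -> ~p)) <-> (((q <-> q) & p) & ((q -> r) <-> p)))) -> (~((r -> q) <-> q) & (((p -> r) & r) <-> (~p <-> r)))) & (((~((r -> q) <-> (p <-> p)) & (~(p <-> p) <-> ~q)) -> ((~(p -> p) <-> q) <-> (((p <-> q) <-> ~p) -> (p -> r)))) & (((q <-> p) & p) <-> (((q & p) -> ((p & p) <-> r)) & ((p & (r -> q)) <-> ~(q -> q))))) = 3/5 & 2/5 = 2/5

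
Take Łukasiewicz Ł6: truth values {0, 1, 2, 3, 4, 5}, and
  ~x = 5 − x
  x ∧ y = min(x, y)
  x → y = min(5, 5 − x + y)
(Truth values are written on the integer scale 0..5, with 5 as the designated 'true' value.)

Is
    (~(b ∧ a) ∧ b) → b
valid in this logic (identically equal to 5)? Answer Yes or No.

At a = 2, b = 1, for instance:
b ∧ a = 1 ∧ 2 = 1
~(b ∧ a) = ~1 = 4
~(b ∧ a) ∧ b = 4 ∧ 1 = 1
(~(b ∧ a) ∧ b) → b = 1 → 1 = 5
and checking the remaining 35 assignments likewise gives ≥ 5 in every case.

Yes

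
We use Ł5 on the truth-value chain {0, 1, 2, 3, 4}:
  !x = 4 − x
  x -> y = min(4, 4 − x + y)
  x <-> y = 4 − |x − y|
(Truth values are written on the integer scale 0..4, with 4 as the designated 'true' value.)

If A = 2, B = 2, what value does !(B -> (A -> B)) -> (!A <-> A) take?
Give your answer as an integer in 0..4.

A -> B = 2 -> 2 = 4
B -> (A -> B) = 2 -> 4 = 4
!(B -> (A -> B)) = !4 = 0
!A = !2 = 2
!A <-> A = 2 <-> 2 = 4
!(B -> (A -> B)) -> (!A <-> A) = 0 -> 4 = 4

4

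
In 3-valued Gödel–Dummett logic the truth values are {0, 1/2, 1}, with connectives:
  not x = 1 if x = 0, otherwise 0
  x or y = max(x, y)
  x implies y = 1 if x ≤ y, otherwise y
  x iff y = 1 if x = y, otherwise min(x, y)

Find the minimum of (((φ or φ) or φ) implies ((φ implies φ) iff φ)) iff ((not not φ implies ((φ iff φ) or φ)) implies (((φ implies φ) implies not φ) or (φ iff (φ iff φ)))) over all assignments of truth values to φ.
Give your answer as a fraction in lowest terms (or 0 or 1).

1/2

Take φ = 1/2:
φ or φ = 1/2 or 1/2 = 1/2
(φ or φ) or φ = 1/2 or 1/2 = 1/2
φ implies φ = 1/2 implies 1/2 = 1
(φ implies φ) iff φ = 1 iff 1/2 = 1/2
((φ or φ) or φ) implies ((φ implies φ) iff φ) = 1/2 implies 1/2 = 1
not φ = not 1/2 = 0
not not φ = not 0 = 1
φ iff φ = 1/2 iff 1/2 = 1
(φ iff φ) or φ = 1 or 1/2 = 1
not not φ implies ((φ iff φ) or φ) = 1 implies 1 = 1
φ implies φ = 1/2 implies 1/2 = 1
not φ = not 1/2 = 0
(φ implies φ) implies not φ = 1 implies 0 = 0
φ iff φ = 1/2 iff 1/2 = 1
φ iff (φ iff φ) = 1/2 iff 1 = 1/2
((φ implies φ) implies not φ) or (φ iff (φ iff φ)) = 0 or 1/2 = 1/2
(not not φ implies ((φ iff φ) or φ)) implies (((φ implies φ) implies not φ) or (φ iff (φ iff φ))) = 1 implies 1/2 = 1/2
(((φ or φ) or φ) implies ((φ implies φ) iff φ)) iff ((not not φ implies ((φ iff φ) or φ)) implies (((φ implies φ) implies not φ) or (φ iff (φ iff φ)))) = 1 iff 1/2 = 1/2
No assignment yields a value below 1/2, so this is the minimum.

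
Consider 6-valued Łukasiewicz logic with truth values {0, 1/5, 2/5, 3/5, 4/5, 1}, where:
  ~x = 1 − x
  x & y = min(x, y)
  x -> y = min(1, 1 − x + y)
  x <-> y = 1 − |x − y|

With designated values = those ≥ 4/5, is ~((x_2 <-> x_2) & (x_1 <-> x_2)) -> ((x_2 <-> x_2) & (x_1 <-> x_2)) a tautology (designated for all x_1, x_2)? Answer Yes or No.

Counterexample: take x_1 = 0, x_2 = 4/5.
x_2 <-> x_2 = 4/5 <-> 4/5 = 1
x_1 <-> x_2 = 0 <-> 4/5 = 1/5
(x_2 <-> x_2) & (x_1 <-> x_2) = 1 & 1/5 = 1/5
~((x_2 <-> x_2) & (x_1 <-> x_2)) = ~1/5 = 4/5
x_2 <-> x_2 = 4/5 <-> 4/5 = 1
x_1 <-> x_2 = 0 <-> 4/5 = 1/5
(x_2 <-> x_2) & (x_1 <-> x_2) = 1 & 1/5 = 1/5
~((x_2 <-> x_2) & (x_1 <-> x_2)) -> ((x_2 <-> x_2) & (x_1 <-> x_2)) = 4/5 -> 1/5 = 2/5
This gives 2/5, which is below 4/5.

No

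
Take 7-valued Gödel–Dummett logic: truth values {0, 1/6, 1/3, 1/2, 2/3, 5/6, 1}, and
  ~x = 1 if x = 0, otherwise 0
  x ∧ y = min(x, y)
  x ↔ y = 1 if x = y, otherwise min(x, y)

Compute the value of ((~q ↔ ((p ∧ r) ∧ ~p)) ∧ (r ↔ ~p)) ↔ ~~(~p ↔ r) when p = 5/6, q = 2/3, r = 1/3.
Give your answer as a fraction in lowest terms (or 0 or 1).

~q = ~2/3 = 0
p ∧ r = 5/6 ∧ 1/3 = 1/3
~p = ~5/6 = 0
(p ∧ r) ∧ ~p = 1/3 ∧ 0 = 0
~q ↔ ((p ∧ r) ∧ ~p) = 0 ↔ 0 = 1
~p = ~5/6 = 0
r ↔ ~p = 1/3 ↔ 0 = 0
(~q ↔ ((p ∧ r) ∧ ~p)) ∧ (r ↔ ~p) = 1 ∧ 0 = 0
~p = ~5/6 = 0
~p ↔ r = 0 ↔ 1/3 = 0
~(~p ↔ r) = ~0 = 1
~~(~p ↔ r) = ~1 = 0
((~q ↔ ((p ∧ r) ∧ ~p)) ∧ (r ↔ ~p)) ↔ ~~(~p ↔ r) = 0 ↔ 0 = 1

1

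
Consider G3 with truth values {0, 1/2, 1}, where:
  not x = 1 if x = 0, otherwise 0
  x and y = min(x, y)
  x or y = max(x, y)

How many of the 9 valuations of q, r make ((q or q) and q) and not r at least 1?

q = 0, r = 0 ↦ 0  <
q = 0, r = 1/2 ↦ 0  <
q = 0, r = 1 ↦ 0  <
q = 1/2, r = 0 ↦ 1/2  <
q = 1/2, r = 1/2 ↦ 0  <
q = 1/2, r = 1 ↦ 0  <
q = 1, r = 0 ↦ 1  ≥
q = 1, r = 1/2 ↦ 0  <
q = 1, r = 1 ↦ 0  <
So 1 of the 9 assignments meets the threshold.

1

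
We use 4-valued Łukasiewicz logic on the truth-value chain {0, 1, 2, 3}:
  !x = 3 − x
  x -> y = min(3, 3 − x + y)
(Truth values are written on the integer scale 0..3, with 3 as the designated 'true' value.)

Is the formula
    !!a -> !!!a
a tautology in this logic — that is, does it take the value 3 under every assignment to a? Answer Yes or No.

No

Counterexample: take a = 2.
!a = !2 = 1
!!a = !1 = 2
!a = !2 = 1
!!a = !1 = 2
!!!a = !2 = 1
!!a -> !!!a = 2 -> 1 = 2
This gives 2 ≠ 3.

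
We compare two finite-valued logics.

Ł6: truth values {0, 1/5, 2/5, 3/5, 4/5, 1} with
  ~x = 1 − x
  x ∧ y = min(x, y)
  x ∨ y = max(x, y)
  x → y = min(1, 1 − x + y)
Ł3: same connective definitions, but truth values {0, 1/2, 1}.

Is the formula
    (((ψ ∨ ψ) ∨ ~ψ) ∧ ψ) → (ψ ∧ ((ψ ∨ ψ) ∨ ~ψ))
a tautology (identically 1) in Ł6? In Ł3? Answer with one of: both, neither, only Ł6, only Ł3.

In Ł6: every assignment gives 1 — tautology.
In Ł3: every assignment gives 1 — tautology.

both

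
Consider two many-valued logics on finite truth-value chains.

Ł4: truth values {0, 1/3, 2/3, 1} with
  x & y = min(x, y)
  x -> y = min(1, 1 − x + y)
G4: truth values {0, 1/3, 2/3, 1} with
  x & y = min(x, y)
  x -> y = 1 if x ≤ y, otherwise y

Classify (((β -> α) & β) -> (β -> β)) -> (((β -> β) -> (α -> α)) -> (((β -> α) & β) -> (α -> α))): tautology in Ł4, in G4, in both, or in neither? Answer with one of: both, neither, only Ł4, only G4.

In Ł4: every assignment gives 1 — tautology.
In G4: every assignment gives 1 — tautology.

both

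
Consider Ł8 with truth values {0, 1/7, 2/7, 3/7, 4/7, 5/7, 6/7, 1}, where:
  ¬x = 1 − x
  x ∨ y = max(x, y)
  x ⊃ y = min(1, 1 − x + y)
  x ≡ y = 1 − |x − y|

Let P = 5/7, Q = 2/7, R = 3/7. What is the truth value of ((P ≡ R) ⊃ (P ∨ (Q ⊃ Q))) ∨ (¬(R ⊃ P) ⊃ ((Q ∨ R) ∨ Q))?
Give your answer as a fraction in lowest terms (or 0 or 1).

1

P ≡ R = 5/7 ≡ 3/7 = 5/7
Q ⊃ Q = 2/7 ⊃ 2/7 = 1
P ∨ (Q ⊃ Q) = 5/7 ∨ 1 = 1
(P ≡ R) ⊃ (P ∨ (Q ⊃ Q)) = 5/7 ⊃ 1 = 1
R ⊃ P = 3/7 ⊃ 5/7 = 1
¬(R ⊃ P) = ¬1 = 0
Q ∨ R = 2/7 ∨ 3/7 = 3/7
(Q ∨ R) ∨ Q = 3/7 ∨ 2/7 = 3/7
¬(R ⊃ P) ⊃ ((Q ∨ R) ∨ Q) = 0 ⊃ 3/7 = 1
((P ≡ R) ⊃ (P ∨ (Q ⊃ Q))) ∨ (¬(R ⊃ P) ⊃ ((Q ∨ R) ∨ Q)) = 1 ∨ 1 = 1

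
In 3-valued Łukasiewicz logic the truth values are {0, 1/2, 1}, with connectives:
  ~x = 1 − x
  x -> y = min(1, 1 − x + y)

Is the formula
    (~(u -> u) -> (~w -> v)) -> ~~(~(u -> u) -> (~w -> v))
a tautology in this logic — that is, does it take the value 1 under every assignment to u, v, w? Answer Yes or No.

At u = 1/2, v = 1/2, w = 0, for instance:
u -> u = 1/2 -> 1/2 = 1
~(u -> u) = ~1 = 0
~w = ~0 = 1
~w -> v = 1 -> 1/2 = 1/2
~(u -> u) -> (~w -> v) = 0 -> 1/2 = 1
~(~(u -> u) -> (~w -> v)) = ~1 = 0
~~(~(u -> u) -> (~w -> v)) = ~0 = 1
(~(u -> u) -> (~w -> v)) -> ~~(~(u -> u) -> (~w -> v)) = 1 -> 1 = 1
and checking the remaining 26 assignments likewise gives ≥ 1 in every case.

Yes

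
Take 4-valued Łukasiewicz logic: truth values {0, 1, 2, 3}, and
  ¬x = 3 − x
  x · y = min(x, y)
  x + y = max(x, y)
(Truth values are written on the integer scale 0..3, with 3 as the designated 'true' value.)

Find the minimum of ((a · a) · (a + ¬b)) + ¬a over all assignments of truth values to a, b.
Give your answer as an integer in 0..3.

2

Take a = 1, b = 0:
a · a = 1 · 1 = 1
¬b = ¬0 = 3
a + ¬b = 1 + 3 = 3
(a · a) · (a + ¬b) = 1 · 3 = 1
¬a = ¬1 = 2
((a · a) · (a + ¬b)) + ¬a = 1 + 2 = 2
No assignment yields a value below 2, so this is the minimum.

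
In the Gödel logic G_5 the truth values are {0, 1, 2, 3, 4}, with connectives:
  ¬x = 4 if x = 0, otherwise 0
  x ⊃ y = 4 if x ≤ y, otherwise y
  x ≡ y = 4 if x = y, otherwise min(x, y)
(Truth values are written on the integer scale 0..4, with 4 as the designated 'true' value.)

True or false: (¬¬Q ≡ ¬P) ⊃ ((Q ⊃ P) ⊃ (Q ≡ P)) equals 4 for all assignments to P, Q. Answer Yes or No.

No

Counterexample: take P = 1, Q = 0.
¬Q = ¬0 = 4
¬¬Q = ¬4 = 0
¬P = ¬1 = 0
¬¬Q ≡ ¬P = 0 ≡ 0 = 4
Q ⊃ P = 0 ⊃ 1 = 4
Q ≡ P = 0 ≡ 1 = 0
(Q ⊃ P) ⊃ (Q ≡ P) = 4 ⊃ 0 = 0
(¬¬Q ≡ ¬P) ⊃ ((Q ⊃ P) ⊃ (Q ≡ P)) = 4 ⊃ 0 = 0
This gives 0 ≠ 4.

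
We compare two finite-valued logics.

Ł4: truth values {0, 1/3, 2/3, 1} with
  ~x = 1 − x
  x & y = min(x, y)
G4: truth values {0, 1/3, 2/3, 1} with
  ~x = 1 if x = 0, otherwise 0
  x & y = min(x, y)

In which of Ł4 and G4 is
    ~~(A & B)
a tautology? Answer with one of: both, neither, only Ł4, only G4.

neither

In Ł4: at A = 0, B = 0 the value is 0 — not a tautology.
In G4: at A = 0, B = 0 the value is 0 — not a tautology.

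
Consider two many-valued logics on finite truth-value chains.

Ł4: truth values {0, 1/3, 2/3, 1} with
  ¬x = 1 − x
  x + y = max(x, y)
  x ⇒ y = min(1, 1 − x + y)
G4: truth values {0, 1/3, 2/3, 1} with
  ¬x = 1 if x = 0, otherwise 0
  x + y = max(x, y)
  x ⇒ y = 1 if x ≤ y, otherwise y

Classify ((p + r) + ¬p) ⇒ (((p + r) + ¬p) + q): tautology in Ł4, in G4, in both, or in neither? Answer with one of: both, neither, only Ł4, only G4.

In Ł4: every assignment gives 1 — tautology.
In G4: every assignment gives 1 — tautology.

both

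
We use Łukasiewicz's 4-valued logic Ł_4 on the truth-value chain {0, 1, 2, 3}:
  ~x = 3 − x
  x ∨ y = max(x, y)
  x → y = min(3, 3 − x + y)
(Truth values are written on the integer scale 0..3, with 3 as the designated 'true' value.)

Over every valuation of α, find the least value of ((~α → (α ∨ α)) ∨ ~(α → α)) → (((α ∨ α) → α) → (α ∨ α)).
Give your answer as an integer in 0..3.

2

Take α = 1:
~α = ~1 = 2
α ∨ α = 1 ∨ 1 = 1
~α → (α ∨ α) = 2 → 1 = 2
α → α = 1 → 1 = 3
~(α → α) = ~3 = 0
(~α → (α ∨ α)) ∨ ~(α → α) = 2 ∨ 0 = 2
α ∨ α = 1 ∨ 1 = 1
(α ∨ α) → α = 1 → 1 = 3
α ∨ α = 1 ∨ 1 = 1
((α ∨ α) → α) → (α ∨ α) = 3 → 1 = 1
((~α → (α ∨ α)) ∨ ~(α → α)) → (((α ∨ α) → α) → (α ∨ α)) = 2 → 1 = 2
No assignment yields a value below 2, so this is the minimum.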